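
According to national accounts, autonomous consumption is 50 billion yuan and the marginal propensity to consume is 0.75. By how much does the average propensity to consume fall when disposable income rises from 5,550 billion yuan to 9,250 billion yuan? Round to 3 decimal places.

At Y = 5550: C = 50 + 0.75(5550) = 4212.5, APC = 4212.5/5550 = 0.7590
At Y = 9250: C = 6987.5, APC = 6987.5/9250 = 0.7554
Fall in APC = 0.7590 − 0.7554 = 0.0036 ≈ 0.004

ΔAPC = 0.004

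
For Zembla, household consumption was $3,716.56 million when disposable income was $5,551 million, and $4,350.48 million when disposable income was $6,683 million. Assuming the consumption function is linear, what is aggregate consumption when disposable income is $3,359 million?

MPC = (4350.48 − 3716.56)/(6683 − 5551) = 633.92/1132 = 0.56
a = 3716.56 − 0.56(5551) = 3716.56 − 3108.56 = 608
C = 608 + 0.56(3359) = 608 + 1881.04 = 2489.04

C = 2489.04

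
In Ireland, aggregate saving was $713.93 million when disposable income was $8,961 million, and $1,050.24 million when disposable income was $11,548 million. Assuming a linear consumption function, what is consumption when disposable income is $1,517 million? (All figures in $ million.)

C = 1770.79

MPS = ΔS/ΔY = (1050.24 − 713.93)/(11548 − 8961) = 336.31/2587 = 0.13
MPC = 1 − MPS = 0.87
Autonomous saving = 713.93 − 0.13(8961) = -451, so a = 451
C = 451 + 0.87(1517) = 451 + 1319.79 = 1770.79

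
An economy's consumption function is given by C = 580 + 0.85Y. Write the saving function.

S = Y − C = Y − (580 + 0.85Y) = -580 + (1 − 0.85)Y

S = -580 + 0.15Y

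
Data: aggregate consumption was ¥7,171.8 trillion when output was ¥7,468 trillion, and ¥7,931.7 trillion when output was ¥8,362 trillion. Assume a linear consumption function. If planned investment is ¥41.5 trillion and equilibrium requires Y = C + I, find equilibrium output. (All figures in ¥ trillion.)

MPC = (7931.7 − 7171.8)/(8362 − 7468) = 759.9/894 = 0.85
a = 7171.8 − 0.85(7468) = 824
Equilibrium: Y = 824 + 0.85Y + 41.5
0.15Y = 865.5, so Y = 865.5/0.15 = 5770

Y = 5770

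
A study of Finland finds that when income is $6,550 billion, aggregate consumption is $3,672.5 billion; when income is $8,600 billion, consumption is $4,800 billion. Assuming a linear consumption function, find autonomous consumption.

MPC = ΔC/ΔY = (4800 − 3672.5)/(8600 − 6550) = 1127.5/2050 = 0.55
a = C − MPC·Y = 3672.5 − 0.55(6550) = 3672.5 − 3602.5 = 70

a = 70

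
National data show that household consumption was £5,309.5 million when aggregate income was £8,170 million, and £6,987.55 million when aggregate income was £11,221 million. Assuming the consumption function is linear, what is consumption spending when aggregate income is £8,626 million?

C = 5560.3

MPC = (6987.55 − 5309.5)/(11221 − 8170) = 1678.05/3051 = 0.55
a = 5309.5 − 0.55(8170) = 5309.5 − 4493.5 = 816
C = 816 + 0.55(8626) = 816 + 4744.3 = 5560.3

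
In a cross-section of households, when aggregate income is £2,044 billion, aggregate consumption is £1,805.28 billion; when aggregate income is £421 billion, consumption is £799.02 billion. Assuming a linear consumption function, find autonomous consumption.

MPC = ΔC/ΔY = (1805.28 − 799.02)/(2044 − 421) = 1006.26/1623 = 0.62
a = C − MPC·Y = 799.02 − 0.62(421) = 799.02 − 261.02 = 538

a = 538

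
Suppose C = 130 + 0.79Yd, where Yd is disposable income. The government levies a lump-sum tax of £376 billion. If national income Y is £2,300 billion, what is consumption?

Yd = Y − T = 2300 − 376 = 1924
C = 130 + 0.79(1924) = 130 + 1519.96 = 1649.96

C = 1649.96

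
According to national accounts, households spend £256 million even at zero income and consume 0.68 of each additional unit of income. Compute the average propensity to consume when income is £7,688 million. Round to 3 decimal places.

C = 256 + 0.68(7688) = 5483.84
APC = C/Y = 5483.84/7688 = 0.713

APC = 0.713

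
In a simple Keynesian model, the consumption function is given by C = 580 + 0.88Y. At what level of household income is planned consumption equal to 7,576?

Y = 7950

580 + 0.88Y = 7576
0.88Y = 6996, so Y = 6996/0.88 = 7950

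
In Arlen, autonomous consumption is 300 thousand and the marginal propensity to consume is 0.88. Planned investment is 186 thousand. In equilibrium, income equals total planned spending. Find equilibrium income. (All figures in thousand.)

Y = 4050

Y = C + I = 300 + 0.88Y + 186
Y − 0.88Y = 486
0.12Y = 486, so Y = 486/0.12 = 4050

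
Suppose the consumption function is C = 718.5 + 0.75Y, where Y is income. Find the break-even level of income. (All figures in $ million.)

At break-even, C = Y: 718.5 + 0.75Y = Y
0.25Y = 718.5, so Y = 718.5/0.25 = 2874

Y = 2874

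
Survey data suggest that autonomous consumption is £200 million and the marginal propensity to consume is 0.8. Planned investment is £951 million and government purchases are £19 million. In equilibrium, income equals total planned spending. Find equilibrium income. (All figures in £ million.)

Y = 5850

Y = C + I + G = 200 + 0.8Y + 951 + 19
Y − 0.8Y = 1170
0.2Y = 1170, so Y = 1170/0.2 = 5850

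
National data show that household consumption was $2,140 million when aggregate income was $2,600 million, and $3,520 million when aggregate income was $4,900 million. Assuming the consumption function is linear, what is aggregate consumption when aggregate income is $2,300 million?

C = 1960

MPC = (3520 − 2140)/(4900 − 2600) = 1380/2300 = 0.6
a = 2140 − 0.6(2600) = 2140 − 1560 = 580
C = 580 + 0.6(2300) = 580 + 1380 = 1960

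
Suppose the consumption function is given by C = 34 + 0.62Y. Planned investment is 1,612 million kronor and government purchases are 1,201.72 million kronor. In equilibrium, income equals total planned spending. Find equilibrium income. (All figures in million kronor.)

Y = 7494

Y = C + I + G = 34 + 0.62Y + 1612 + 1201.72
Y − 0.62Y = 2847.72
0.38Y = 2847.72, so Y = 2847.72/0.38 = 7494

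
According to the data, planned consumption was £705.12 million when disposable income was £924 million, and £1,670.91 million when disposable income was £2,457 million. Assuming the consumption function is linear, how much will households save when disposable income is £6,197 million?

S = 2169.89

MPC = (1670.91 − 705.12)/(2457 − 924) = 965.79/1533 = 0.63
a = 705.12 − 0.63(924) = 705.12 − 582.12 = 123
C = 123 + 0.63(6197) = 4027.11
S = 6197 − 4027.11 = 2169.89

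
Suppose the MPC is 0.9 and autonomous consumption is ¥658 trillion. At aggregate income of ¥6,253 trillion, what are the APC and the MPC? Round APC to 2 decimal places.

MPC = 0.9 (the slope of the consumption function)
C = 658 + 0.9(6253) = 6285.7, so APC = 6285.7/6253 = 1.01

APC = 1.01; MPC = 0.9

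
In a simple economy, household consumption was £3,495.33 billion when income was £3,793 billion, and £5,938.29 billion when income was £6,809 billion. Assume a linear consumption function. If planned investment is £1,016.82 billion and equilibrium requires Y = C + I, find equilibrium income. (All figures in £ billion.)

Y = 7578

MPC = (5938.29 − 3495.33)/(6809 − 3793) = 2442.96/3016 = 0.81
a = 3495.33 − 0.81(3793) = 423
Equilibrium: Y = 423 + 0.81Y + 1016.82
0.19Y = 1439.82, so Y = 1439.82/0.19 = 7578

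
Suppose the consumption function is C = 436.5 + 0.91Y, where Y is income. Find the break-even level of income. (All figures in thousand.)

Y = 4850

At break-even, C = Y: 436.5 + 0.91Y = Y
0.09Y = 436.5, so Y = 436.5/0.09 = 4850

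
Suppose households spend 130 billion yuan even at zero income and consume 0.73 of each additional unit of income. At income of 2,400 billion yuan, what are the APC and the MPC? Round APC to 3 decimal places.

APC = 0.784; MPC = 0.73

MPC = 0.73 (the slope of the consumption function)
C = 130 + 0.73(2400) = 1882, so APC = 1882/2400 = 0.784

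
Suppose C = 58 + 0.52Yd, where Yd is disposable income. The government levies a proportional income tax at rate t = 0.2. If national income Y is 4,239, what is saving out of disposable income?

Yd = (1 − 0.2)(4239) = 0.8(4239) = 3391.2
C = 58 + 0.52(3391.2) = 58 + 1763.424 = 1821.424
S = Yd − C = 3391.2 − 1821.424 = 1569.776

S = 1569.776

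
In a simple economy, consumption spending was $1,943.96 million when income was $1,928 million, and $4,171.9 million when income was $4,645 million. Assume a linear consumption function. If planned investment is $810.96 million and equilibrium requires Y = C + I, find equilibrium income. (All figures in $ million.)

MPC = (4171.9 − 1943.96)/(4645 − 1928) = 2227.94/2717 = 0.82
a = 1943.96 − 0.82(1928) = 363
Equilibrium: Y = 363 + 0.82Y + 810.96
0.18Y = 1173.96, so Y = 1173.96/0.18 = 6522

Y = 6522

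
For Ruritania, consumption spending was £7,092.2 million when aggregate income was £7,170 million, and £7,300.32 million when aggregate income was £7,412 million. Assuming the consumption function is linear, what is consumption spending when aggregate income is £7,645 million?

C = 7500.7

MPC = (7300.32 − 7092.2)/(7412 − 7170) = 208.12/242 = 0.86
a = 7092.2 − 0.86(7170) = 7092.2 − 6166.2 = 926
C = 926 + 0.86(7645) = 926 + 6574.7 = 7500.7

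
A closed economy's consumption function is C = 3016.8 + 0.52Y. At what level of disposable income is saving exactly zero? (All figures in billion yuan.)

At break-even, C = Y: 3016.8 + 0.52Y = Y
0.48Y = 3016.8, so Y = 3016.8/0.48 = 6285

Y = 6285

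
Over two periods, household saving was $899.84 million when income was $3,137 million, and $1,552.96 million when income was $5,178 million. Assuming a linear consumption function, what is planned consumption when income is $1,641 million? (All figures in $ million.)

MPS = ΔS/ΔY = (1552.96 − 899.84)/(5178 − 3137) = 653.12/2041 = 0.32
MPC = 1 − MPS = 0.68
Autonomous saving = 899.84 − 0.32(3137) = -104, so a = 104
C = 104 + 0.68(1641) = 104 + 1115.88 = 1219.88

C = 1219.88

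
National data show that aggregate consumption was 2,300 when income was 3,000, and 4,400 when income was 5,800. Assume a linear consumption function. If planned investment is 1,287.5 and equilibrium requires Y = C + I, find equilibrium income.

Y = 5350

MPC = (4400 − 2300)/(5800 − 3000) = 2100/2800 = 0.75
a = 2300 − 0.75(3000) = 50
Equilibrium: Y = 50 + 0.75Y + 1287.5
0.25Y = 1337.5, so Y = 1337.5/0.25 = 5350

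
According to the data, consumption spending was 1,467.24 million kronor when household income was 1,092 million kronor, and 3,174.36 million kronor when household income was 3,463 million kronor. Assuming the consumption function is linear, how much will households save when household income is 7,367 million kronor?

S = 1381.76

MPC = (3174.36 − 1467.24)/(3463 − 1092) = 1707.12/2371 = 0.72
a = 1467.24 − 0.72(1092) = 1467.24 − 786.24 = 681
C = 681 + 0.72(7367) = 5985.24
S = 7367 − 5985.24 = 1381.76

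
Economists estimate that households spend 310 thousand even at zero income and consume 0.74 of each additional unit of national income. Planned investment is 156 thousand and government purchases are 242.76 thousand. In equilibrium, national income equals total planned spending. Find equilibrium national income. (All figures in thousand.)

Y = C + I + G = 310 + 0.74Y + 156 + 242.76
Y − 0.74Y = 708.76
0.26Y = 708.76, so Y = 708.76/0.26 = 2726

Y = 2726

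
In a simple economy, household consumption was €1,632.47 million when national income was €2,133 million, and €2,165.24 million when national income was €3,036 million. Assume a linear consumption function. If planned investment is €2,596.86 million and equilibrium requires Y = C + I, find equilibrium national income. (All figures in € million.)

MPC = (2165.24 − 1632.47)/(3036 − 2133) = 532.77/903 = 0.59
a = 1632.47 − 0.59(2133) = 374
Equilibrium: Y = 374 + 0.59Y + 2596.86
0.41Y = 2970.86, so Y = 2970.86/0.41 = 7246

Y = 7246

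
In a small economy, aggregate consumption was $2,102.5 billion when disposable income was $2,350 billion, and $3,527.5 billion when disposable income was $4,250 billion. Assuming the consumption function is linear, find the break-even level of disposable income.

Y = 1360

MPC = (3527.5 − 2102.5)/(4250 − 2350) = 1425/1900 = 0.75
a = 2102.5 − 0.75(2350) = 2102.5 − 1762.5 = 340
Break-even: Y = a/(1−MPC) = 340/0.25 = 1360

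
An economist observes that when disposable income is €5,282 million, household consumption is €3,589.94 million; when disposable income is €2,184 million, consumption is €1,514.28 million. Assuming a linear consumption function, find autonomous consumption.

MPC = ΔC/ΔY = (3589.94 − 1514.28)/(5282 − 2184) = 2075.66/3098 = 0.67
a = C − MPC·Y = 1514.28 − 0.67(2184) = 1514.28 − 1463.28 = 51

a = 51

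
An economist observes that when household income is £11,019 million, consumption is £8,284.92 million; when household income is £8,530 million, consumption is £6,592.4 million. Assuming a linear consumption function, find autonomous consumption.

MPC = ΔC/ΔY = (8284.92 − 6592.4)/(11019 − 8530) = 1692.52/2489 = 0.68
a = C − MPC·Y = 6592.4 − 0.68(8530) = 6592.4 − 5800.4 = 792

a = 792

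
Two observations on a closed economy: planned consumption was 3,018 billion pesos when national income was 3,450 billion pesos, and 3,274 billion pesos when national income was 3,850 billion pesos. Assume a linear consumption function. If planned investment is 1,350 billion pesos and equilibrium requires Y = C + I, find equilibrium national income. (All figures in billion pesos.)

Y = 6000

MPC = (3274 − 3018)/(3850 − 3450) = 256/400 = 0.64
a = 3018 − 0.64(3450) = 810
Equilibrium: Y = 810 + 0.64Y + 1350
0.36Y = 2160, so Y = 2160/0.36 = 6000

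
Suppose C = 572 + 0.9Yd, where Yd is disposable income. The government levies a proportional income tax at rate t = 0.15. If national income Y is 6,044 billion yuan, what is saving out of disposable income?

S = -58.26

Yd = (1 − 0.15)(6044) = 0.85(6044) = 5137.4
C = 572 + 0.9(5137.4) = 572 + 4623.66 = 5195.66
S = Yd − C = 5137.4 − 5195.66 = -58.26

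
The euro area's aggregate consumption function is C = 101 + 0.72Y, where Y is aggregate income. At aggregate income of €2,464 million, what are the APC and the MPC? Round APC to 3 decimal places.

MPC = 0.72 (the slope of the consumption function)
C = 101 + 0.72(2464) = 1875.08, so APC = 1875.08/2464 = 0.761

APC = 0.761; MPC = 0.72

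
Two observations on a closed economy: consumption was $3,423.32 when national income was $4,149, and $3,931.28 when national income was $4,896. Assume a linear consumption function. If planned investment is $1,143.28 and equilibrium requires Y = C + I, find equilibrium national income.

MPC = (3931.28 − 3423.32)/(4896 − 4149) = 507.96/747 = 0.68
a = 3423.32 − 0.68(4149) = 602
Equilibrium: Y = 602 + 0.68Y + 1143.28
0.32Y = 1745.28, so Y = 1745.28/0.32 = 5454

Y = 5454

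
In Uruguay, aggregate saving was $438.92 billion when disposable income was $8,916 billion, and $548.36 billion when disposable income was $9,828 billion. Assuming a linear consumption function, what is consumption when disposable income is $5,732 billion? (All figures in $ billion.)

MPS = ΔS/ΔY = (548.36 − 438.92)/(9828 − 8916) = 109.44/912 = 0.12
MPC = 1 − MPS = 0.88
Autonomous saving = 438.92 − 0.12(8916) = -631, so a = 631
C = 631 + 0.88(5732) = 631 + 5044.16 = 5675.16

C = 5675.16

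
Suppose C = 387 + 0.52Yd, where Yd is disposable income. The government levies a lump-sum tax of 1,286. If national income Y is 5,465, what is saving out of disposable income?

Yd = Y − T = 5465 − 1286 = 4179
C = 387 + 0.52(4179) = 387 + 2173.08 = 2560.08
S = Yd − C = 4179 − 2560.08 = 1618.92

S = 1618.92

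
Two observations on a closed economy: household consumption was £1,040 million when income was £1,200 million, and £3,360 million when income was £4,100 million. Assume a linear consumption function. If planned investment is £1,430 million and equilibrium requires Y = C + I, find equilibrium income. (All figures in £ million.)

MPC = (3360 − 1040)/(4100 − 1200) = 2320/2900 = 0.8
a = 1040 − 0.8(1200) = 80
Equilibrium: Y = 80 + 0.8Y + 1430
0.2Y = 1510, so Y = 1510/0.2 = 7550

Y = 7550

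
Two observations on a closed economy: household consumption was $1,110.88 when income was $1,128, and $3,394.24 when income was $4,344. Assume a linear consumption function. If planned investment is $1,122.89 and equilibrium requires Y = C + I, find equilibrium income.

MPC = (3394.24 − 1110.88)/(4344 − 1128) = 2283.36/3216 = 0.71
a = 1110.88 − 0.71(1128) = 310
Equilibrium: Y = 310 + 0.71Y + 1122.89
0.29Y = 1432.89, so Y = 1432.89/0.29 = 4941

Y = 4941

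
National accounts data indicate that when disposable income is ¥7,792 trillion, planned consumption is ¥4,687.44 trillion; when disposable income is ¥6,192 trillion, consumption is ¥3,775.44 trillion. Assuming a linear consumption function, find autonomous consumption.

a = 246

MPC = ΔC/ΔY = (4687.44 − 3775.44)/(7792 − 6192) = 912/1600 = 0.57
a = C − MPC·Y = 3775.44 − 0.57(6192) = 3775.44 − 3529.44 = 246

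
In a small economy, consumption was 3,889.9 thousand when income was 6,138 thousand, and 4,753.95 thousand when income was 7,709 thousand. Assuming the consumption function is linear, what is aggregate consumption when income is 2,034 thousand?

C = 1632.7

MPC = (4753.95 − 3889.9)/(7709 − 6138) = 864.05/1571 = 0.55
a = 3889.9 − 0.55(6138) = 3889.9 − 3375.9 = 514
C = 514 + 0.55(2034) = 514 + 1118.7 = 1632.7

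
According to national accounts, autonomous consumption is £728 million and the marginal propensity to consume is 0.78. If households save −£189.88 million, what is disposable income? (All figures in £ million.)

Y = 2446

S = Y − C = -728 + 0.22Y
-728 + 0.22Y = -189.88, so 0.22Y = 538.12 and Y = 2446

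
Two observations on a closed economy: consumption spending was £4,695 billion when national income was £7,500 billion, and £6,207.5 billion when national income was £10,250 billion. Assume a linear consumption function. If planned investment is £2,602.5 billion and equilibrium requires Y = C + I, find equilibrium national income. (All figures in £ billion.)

Y = 7050

MPC = (6207.5 − 4695)/(10250 − 7500) = 1512.5/2750 = 0.55
a = 4695 − 0.55(7500) = 570
Equilibrium: Y = 570 + 0.55Y + 2602.5
0.45Y = 3172.5, so Y = 3172.5/0.45 = 7050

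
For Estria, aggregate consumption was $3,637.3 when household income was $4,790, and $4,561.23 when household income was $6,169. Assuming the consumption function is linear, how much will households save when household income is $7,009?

MPC = (4561.23 − 3637.3)/(6169 − 4790) = 923.93/1379 = 0.67
a = 3637.3 − 0.67(4790) = 3637.3 − 3209.3 = 428
C = 428 + 0.67(7009) = 5124.03
S = 7009 − 5124.03 = 1884.97

S = 1884.97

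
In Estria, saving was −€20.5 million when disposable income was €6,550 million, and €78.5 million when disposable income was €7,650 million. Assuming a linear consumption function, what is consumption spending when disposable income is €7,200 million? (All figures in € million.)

MPS = ΔS/ΔY = (78.5 − (-20.5))/(7650 − 6550) = 99/1100 = 0.09
MPC = 1 − MPS = 0.91
Autonomous saving = -20.5 − 0.09(6550) = -610, so a = 610
C = 610 + 0.91(7200) = 610 + 6552 = 7162

C = 7162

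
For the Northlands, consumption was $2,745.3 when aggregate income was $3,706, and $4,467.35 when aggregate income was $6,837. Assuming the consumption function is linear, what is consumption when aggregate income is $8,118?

MPC = (4467.35 − 2745.3)/(6837 − 3706) = 1722.05/3131 = 0.55
a = 2745.3 − 0.55(3706) = 2745.3 − 2038.3 = 707
C = 707 + 0.55(8118) = 707 + 4464.9 = 5171.9

C = 5171.9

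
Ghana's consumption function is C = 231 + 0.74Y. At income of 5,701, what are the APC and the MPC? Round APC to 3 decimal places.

APC = 0.781; MPC = 0.74

MPC = 0.74 (the slope of the consumption function)
C = 231 + 0.74(5701) = 4449.74, so APC = 4449.74/5701 = 0.781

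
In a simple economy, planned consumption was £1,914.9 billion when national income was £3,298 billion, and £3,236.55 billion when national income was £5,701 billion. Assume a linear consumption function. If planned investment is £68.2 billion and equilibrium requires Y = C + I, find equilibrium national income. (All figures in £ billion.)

MPC = (3236.55 − 1914.9)/(5701 − 3298) = 1321.65/2403 = 0.55
a = 1914.9 − 0.55(3298) = 101
Equilibrium: Y = 101 + 0.55Y + 68.2
0.45Y = 169.2, so Y = 169.2/0.45 = 376

Y = 376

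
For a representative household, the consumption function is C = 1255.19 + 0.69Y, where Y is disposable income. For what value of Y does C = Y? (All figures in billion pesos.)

At break-even, C = Y: 1255.19 + 0.69Y = Y
0.31Y = 1255.19, so Y = 1255.19/0.31 = 4049

Y = 4049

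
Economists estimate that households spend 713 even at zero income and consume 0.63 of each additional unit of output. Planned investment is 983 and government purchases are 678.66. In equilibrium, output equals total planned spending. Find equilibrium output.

Y = C + I + G = 713 + 0.63Y + 983 + 678.66
Y − 0.63Y = 2374.66
0.37Y = 2374.66, so Y = 2374.66/0.37 = 6418

Y = 6418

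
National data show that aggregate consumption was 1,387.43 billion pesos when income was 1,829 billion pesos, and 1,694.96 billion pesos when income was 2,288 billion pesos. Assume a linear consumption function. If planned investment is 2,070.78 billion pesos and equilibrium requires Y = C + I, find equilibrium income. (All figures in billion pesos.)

MPC = (1694.96 − 1387.43)/(2288 − 1829) = 307.53/459 = 0.67
a = 1387.43 − 0.67(1829) = 162
Equilibrium: Y = 162 + 0.67Y + 2070.78
0.33Y = 2232.78, so Y = 2232.78/0.33 = 6766

Y = 6766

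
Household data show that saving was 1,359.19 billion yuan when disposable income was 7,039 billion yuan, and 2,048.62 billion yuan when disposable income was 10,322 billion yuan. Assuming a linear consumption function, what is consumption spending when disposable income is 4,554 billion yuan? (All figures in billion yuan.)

MPS = ΔS/ΔY = (2048.62 − 1359.19)/(10322 − 7039) = 689.43/3283 = 0.21
MPC = 1 − MPS = 0.79
Autonomous saving = 1359.19 − 0.21(7039) = -119, so a = 119
C = 119 + 0.79(4554) = 119 + 3597.66 = 3716.66

C = 3716.66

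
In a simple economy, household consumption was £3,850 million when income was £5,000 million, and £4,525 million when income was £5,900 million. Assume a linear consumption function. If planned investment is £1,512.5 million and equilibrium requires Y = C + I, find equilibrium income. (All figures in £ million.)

Y = 6450

MPC = (4525 − 3850)/(5900 − 5000) = 675/900 = 0.75
a = 3850 − 0.75(5000) = 100
Equilibrium: Y = 100 + 0.75Y + 1512.5
0.25Y = 1612.5, so Y = 1612.5/0.25 = 6450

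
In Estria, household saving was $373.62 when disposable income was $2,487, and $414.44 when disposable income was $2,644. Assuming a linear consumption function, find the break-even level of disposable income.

Y = 1050

MPS = ΔS/ΔY = (414.44 − 373.62)/(2644 − 2487) = 40.82/157 = 0.26
MPC = 1 − MPS = 0.74
From S(2487) = 373.62: −a + 0.26(2487) = 373.62, so a = 646.62 − 373.62 = 273
Break-even (S = 0): Y = a/MPS = 273/0.26 = 1050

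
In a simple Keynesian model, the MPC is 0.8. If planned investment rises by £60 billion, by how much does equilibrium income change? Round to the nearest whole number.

The multiplier is 1/(1 − MPC) = 1/0.2.
ΔY = 60/0.2 = 300.00 ≈ 300

ΔY ≈ 300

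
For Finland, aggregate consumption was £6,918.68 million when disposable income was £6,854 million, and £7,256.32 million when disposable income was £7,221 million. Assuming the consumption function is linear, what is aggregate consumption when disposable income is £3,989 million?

MPC = (7256.32 − 6918.68)/(7221 − 6854) = 337.64/367 = 0.92
a = 6918.68 − 0.92(6854) = 6918.68 − 6305.68 = 613
C = 613 + 0.92(3989) = 613 + 3669.88 = 4282.88

C = 4282.88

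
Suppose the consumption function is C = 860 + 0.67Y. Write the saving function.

S = Y − C = Y − (860 + 0.67Y) = -860 + (1 − 0.67)Y

S = -860 + 0.33Y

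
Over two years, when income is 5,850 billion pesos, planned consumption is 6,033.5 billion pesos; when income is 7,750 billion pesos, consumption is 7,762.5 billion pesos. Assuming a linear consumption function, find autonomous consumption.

MPC = ΔC/ΔY = (7762.5 − 6033.5)/(7750 − 5850) = 1729/1900 = 0.91
a = C − MPC·Y = 6033.5 − 0.91(5850) = 6033.5 − 5323.5 = 710

a = 710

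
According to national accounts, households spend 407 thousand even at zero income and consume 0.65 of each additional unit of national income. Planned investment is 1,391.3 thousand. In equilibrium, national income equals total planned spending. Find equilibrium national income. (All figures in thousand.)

Y = C + I = 407 + 0.65Y + 1391.3
Y − 0.65Y = 1798.3
0.35Y = 1798.3, so Y = 1798.3/0.35 = 5138

Y = 5138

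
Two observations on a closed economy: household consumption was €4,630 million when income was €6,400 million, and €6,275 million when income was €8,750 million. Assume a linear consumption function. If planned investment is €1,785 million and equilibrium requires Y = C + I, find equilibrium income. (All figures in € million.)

MPC = (6275 − 4630)/(8750 − 6400) = 1645/2350 = 0.7
a = 4630 − 0.7(6400) = 150
Equilibrium: Y = 150 + 0.7Y + 1785
0.3Y = 1935, so Y = 1935/0.3 = 6450

Y = 6450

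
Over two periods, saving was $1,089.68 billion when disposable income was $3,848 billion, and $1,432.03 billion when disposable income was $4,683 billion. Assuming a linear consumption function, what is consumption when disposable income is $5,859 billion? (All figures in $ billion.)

MPS = ΔS/ΔY = (1432.03 − 1089.68)/(4683 − 3848) = 342.35/835 = 0.41
MPC = 1 − MPS = 0.59
Autonomous saving = 1089.68 − 0.41(3848) = -488, so a = 488
C = 488 + 0.59(5859) = 488 + 3456.81 = 3944.81

C = 3944.81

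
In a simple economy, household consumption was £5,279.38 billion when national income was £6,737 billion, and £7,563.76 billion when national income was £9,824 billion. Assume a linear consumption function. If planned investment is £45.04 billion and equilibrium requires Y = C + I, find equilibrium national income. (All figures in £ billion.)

Y = 1304

MPC = (7563.76 − 5279.38)/(9824 − 6737) = 2284.38/3087 = 0.74
a = 5279.38 − 0.74(6737) = 294
Equilibrium: Y = 294 + 0.74Y + 45.04
0.26Y = 339.04, so Y = 339.04/0.26 = 1304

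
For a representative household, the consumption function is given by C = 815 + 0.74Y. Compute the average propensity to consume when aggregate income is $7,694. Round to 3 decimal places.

APC = 0.846

C = 815 + 0.74(7694) = 6508.56
APC = C/Y = 6508.56/7694 = 0.846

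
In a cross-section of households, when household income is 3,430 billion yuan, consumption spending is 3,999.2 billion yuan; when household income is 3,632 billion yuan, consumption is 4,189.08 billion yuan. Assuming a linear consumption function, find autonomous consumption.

a = 775

MPC = ΔC/ΔY = (4189.08 − 3999.2)/(3632 − 3430) = 189.88/202 = 0.94
a = C − MPC·Y = 3999.2 − 0.94(3430) = 3999.2 − 3224.2 = 775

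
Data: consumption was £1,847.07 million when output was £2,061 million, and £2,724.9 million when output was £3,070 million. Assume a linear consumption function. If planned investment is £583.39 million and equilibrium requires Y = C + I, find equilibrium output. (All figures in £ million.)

Y = 4903

MPC = (2724.9 − 1847.07)/(3070 − 2061) = 877.83/1009 = 0.87
a = 1847.07 − 0.87(2061) = 54
Equilibrium: Y = 54 + 0.87Y + 583.39
0.13Y = 637.39, so Y = 637.39/0.13 = 4903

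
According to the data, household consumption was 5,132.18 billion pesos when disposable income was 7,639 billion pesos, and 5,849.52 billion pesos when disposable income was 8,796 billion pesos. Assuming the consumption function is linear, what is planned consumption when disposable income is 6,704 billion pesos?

MPC = (5849.52 − 5132.18)/(8796 − 7639) = 717.34/1157 = 0.62
a = 5132.18 − 0.62(7639) = 5132.18 − 4736.18 = 396
C = 396 + 0.62(6704) = 396 + 4156.48 = 4552.48

C = 4552.48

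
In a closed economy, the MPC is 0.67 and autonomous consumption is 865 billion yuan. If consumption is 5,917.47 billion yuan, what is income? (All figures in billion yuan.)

Y = 7541

865 + 0.67Y = 5917.47
0.67Y = 5052.47, so Y = 5052.47/0.67 = 7541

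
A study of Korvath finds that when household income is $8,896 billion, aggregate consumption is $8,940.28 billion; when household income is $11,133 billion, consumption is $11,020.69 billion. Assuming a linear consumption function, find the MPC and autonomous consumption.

MPC = 0.93; a = 667

MPC = ΔC/ΔY = (11020.69 − 8940.28)/(11133 − 8896) = 2080.41/2237 = 0.93
a = C − MPC·Y = 8940.28 − 0.93(8896) = 8940.28 − 8273.28 = 667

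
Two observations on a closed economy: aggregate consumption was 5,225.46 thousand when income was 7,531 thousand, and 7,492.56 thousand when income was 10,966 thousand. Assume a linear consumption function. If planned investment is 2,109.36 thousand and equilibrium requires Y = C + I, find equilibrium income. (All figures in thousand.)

Y = 6954

MPC = (7492.56 − 5225.46)/(10966 − 7531) = 2267.1/3435 = 0.66
a = 5225.46 − 0.66(7531) = 255
Equilibrium: Y = 255 + 0.66Y + 2109.36
0.34Y = 2364.36, so Y = 2364.36/0.34 = 6954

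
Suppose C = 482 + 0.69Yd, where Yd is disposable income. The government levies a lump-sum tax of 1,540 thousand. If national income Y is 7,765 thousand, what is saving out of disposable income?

S = 1447.75

Yd = Y − T = 7765 − 1540 = 6225
C = 482 + 0.69(6225) = 482 + 4295.25 = 4777.25
S = Yd − C = 6225 − 4777.25 = 1447.75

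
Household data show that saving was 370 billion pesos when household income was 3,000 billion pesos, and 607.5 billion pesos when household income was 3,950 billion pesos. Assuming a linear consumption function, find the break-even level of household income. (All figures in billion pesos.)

Y = 1520

MPS = ΔS/ΔY = (607.5 − 370)/(3950 − 3000) = 237.5/950 = 0.25
MPC = 1 − MPS = 0.75
From S(3000) = 370: −a + 0.25(3000) = 370, so a = 750 − 370 = 380
Break-even (S = 0): Y = a/MPS = 380/0.25 = 1520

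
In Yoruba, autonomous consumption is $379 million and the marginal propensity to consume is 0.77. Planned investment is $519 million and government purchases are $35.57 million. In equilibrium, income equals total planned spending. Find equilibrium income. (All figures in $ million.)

Y = C + I + G = 379 + 0.77Y + 519 + 35.57
Y − 0.77Y = 933.57
0.23Y = 933.57, so Y = 933.57/0.23 = 4059

Y = 4059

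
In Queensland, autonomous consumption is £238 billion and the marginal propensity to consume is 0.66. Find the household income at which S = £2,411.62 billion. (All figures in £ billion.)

S = Y − C = -238 + 0.34Y
-238 + 0.34Y = 2411.62, so 0.34Y = 2649.62 and Y = 7793

Y = 7793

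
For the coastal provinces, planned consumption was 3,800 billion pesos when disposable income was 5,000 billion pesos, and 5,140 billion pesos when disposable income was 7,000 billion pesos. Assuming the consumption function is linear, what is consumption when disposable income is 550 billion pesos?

C = 818.5

MPC = (5140 − 3800)/(7000 − 5000) = 1340/2000 = 0.67
a = 3800 − 0.67(5000) = 3800 − 3350 = 450
C = 450 + 0.67(550) = 450 + 368.5 = 818.5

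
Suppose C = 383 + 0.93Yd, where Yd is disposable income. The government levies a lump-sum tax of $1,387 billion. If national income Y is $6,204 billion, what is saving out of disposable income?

Yd = Y − T = 6204 − 1387 = 4817
C = 383 + 0.93(4817) = 383 + 4479.81 = 4862.81
S = Yd − C = 4817 − 4862.81 = -45.81

S = -45.81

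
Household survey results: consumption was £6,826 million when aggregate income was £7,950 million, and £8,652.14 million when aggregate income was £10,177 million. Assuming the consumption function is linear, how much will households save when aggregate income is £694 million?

S = -182.08

MPC = (8652.14 − 6826)/(10177 − 7950) = 1826.14/2227 = 0.82
a = 6826 − 0.82(7950) = 6826 − 6519 = 307
C = 307 + 0.82(694) = 876.08
S = 694 − 876.08 = -182.08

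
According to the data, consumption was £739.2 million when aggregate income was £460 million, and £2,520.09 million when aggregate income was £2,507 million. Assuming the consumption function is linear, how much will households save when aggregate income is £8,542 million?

MPC = (2520.09 − 739.2)/(2507 − 460) = 1780.89/2047 = 0.87
a = 739.2 − 0.87(460) = 739.2 − 400.2 = 339
C = 339 + 0.87(8542) = 7770.54
S = 8542 − 7770.54 = 771.46

S = 771.46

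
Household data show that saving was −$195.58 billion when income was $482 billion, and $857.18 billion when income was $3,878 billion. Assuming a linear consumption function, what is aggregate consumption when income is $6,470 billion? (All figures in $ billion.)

C = 4809.3

MPS = ΔS/ΔY = (857.18 − (-195.58))/(3878 − 482) = 1052.76/3396 = 0.31
MPC = 1 − MPS = 0.69
Autonomous saving = -195.58 − 0.31(482) = -345, so a = 345
C = 345 + 0.69(6470) = 345 + 4464.3 = 4809.3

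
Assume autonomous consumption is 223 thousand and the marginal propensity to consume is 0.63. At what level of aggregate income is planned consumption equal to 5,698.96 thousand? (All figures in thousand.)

Y = 8692

223 + 0.63Y = 5698.96
0.63Y = 5475.96, so Y = 5475.96/0.63 = 8692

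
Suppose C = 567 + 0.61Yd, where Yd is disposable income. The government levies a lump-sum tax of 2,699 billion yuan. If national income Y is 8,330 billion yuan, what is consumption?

C = 4001.91

Yd = Y − T = 8330 − 2699 = 5631
C = 567 + 0.61(5631) = 567 + 3434.91 = 4001.91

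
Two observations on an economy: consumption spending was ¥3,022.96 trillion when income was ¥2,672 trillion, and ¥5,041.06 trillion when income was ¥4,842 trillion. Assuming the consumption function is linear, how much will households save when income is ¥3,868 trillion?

MPC = (5041.06 − 3022.96)/(4842 − 2672) = 2018.1/2170 = 0.93
a = 3022.96 − 0.93(2672) = 3022.96 − 2484.96 = 538
C = 538 + 0.93(3868) = 4135.24
S = 3868 − 4135.24 = -267.24

S = -267.24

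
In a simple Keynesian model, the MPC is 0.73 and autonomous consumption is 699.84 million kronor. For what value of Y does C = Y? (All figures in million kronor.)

Y = 2592

At break-even, C = Y: 699.84 + 0.73Y = Y
0.27Y = 699.84, so Y = 699.84/0.27 = 2592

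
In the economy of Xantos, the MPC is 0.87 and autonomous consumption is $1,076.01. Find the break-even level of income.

At break-even, C = Y: 1076.01 + 0.87Y = Y
0.13Y = 1076.01, so Y = 1076.01/0.13 = 8277

Y = 8277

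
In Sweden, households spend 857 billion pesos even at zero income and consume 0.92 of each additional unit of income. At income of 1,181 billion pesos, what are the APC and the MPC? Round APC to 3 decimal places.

APC = 1.646; MPC = 0.92

MPC = 0.92 (the slope of the consumption function)
C = 857 + 0.92(1181) = 1943.52, so APC = 1943.52/1181 = 1.646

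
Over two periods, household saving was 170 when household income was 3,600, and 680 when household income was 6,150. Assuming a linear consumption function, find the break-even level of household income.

MPS = ΔS/ΔY = (680 − 170)/(6150 − 3600) = 510/2550 = 0.2
MPC = 1 − MPS = 0.8
From S(3600) = 170: −a + 0.2(3600) = 170, so a = 720 − 170 = 550
Break-even (S = 0): Y = a/MPS = 550/0.2 = 2750

Y = 2750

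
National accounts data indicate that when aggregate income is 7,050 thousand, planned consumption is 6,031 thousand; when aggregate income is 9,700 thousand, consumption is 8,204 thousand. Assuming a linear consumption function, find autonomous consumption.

MPC = ΔC/ΔY = (8204 − 6031)/(9700 − 7050) = 2173/2650 = 0.82
a = C − MPC·Y = 6031 − 0.82(7050) = 6031 − 5781 = 250

a = 250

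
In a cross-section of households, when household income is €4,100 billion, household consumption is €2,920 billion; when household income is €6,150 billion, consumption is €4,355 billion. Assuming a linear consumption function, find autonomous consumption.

a = 50

MPC = ΔC/ΔY = (4355 − 2920)/(6150 − 4100) = 1435/2050 = 0.7
a = C − MPC·Y = 2920 − 0.7(4100) = 2920 − 2870 = 50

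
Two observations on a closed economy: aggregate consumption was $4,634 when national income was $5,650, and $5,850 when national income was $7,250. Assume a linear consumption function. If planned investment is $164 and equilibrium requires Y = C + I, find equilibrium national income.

MPC = (5850 − 4634)/(7250 − 5650) = 1216/1600 = 0.76
a = 4634 − 0.76(5650) = 340
Equilibrium: Y = 340 + 0.76Y + 164
0.24Y = 504, so Y = 504/0.24 = 2100

Y = 2100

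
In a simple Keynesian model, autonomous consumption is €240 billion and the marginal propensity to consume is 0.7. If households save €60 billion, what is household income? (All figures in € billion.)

Y = 1000

S = Y − C = -240 + 0.3Y
-240 + 0.3Y = 60, so 0.3Y = 300 and Y = 1000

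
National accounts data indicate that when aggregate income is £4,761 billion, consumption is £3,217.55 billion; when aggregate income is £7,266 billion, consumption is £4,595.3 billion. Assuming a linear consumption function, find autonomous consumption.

MPC = ΔC/ΔY = (4595.3 − 3217.55)/(7266 − 4761) = 1377.75/2505 = 0.55
a = C − MPC·Y = 3217.55 − 0.55(4761) = 3217.55 − 2618.55 = 599

a = 599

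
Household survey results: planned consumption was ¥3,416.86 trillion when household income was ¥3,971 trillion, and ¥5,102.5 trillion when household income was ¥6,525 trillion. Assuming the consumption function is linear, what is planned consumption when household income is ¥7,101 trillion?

MPC = (5102.5 − 3416.86)/(6525 − 3971) = 1685.64/2554 = 0.66
a = 3416.86 − 0.66(3971) = 3416.86 − 2620.86 = 796
C = 796 + 0.66(7101) = 796 + 4686.66 = 5482.66

C = 5482.66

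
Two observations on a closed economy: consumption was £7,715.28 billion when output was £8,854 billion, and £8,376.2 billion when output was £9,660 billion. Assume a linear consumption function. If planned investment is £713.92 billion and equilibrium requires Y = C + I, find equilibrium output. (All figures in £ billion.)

MPC = (8376.2 − 7715.28)/(9660 − 8854) = 660.92/806 = 0.82
a = 7715.28 − 0.82(8854) = 455
Equilibrium: Y = 455 + 0.82Y + 713.92
0.18Y = 1168.92, so Y = 1168.92/0.18 = 6494

Y = 6494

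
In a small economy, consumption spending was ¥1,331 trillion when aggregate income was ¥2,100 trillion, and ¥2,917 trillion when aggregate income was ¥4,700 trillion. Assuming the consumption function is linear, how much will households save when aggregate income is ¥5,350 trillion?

S = 2036.5

MPC = (2917 − 1331)/(4700 − 2100) = 1586/2600 = 0.61
a = 1331 − 0.61(2100) = 1331 − 1281 = 50
C = 50 + 0.61(5350) = 3313.5
S = 5350 − 3313.5 = 2036.5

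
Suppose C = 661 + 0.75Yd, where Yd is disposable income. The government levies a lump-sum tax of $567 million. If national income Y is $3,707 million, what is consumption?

Yd = Y − T = 3707 − 567 = 3140
C = 661 + 0.75(3140) = 661 + 2355 = 3016

C = 3016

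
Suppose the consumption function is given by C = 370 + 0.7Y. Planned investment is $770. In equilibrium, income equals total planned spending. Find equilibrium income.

Y = 3800

Y = C + I = 370 + 0.7Y + 770
Y − 0.7Y = 1140
0.3Y = 1140, so Y = 1140/0.3 = 3800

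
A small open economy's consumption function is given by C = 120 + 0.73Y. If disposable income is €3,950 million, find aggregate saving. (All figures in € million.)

S = 946.5

C = 120 + 0.73(3950) = 120 + 2883.5 = 3003.5
S = Y − C = 3950 − 3003.5 = 946.5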